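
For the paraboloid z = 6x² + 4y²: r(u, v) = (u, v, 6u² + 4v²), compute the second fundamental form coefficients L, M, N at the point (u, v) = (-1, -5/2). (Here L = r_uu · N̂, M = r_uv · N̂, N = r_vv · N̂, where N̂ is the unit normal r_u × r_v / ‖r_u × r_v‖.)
L = 12*sqrt(545)/545;  M = 0;  N = 8*sqrt(545)/545

Compute the unit normal N̂(u, v) = (-12*u/sqrt(144*u^2 + 64*v^2 + 1), -8*v/sqrt(144*u^2 + 64*v^2 + 1), 1/sqrt(144*u^2 + 64*v^2 + 1)), and the second partials r_uu, r_uv, r_vv. Take dot products:
  L(u, v) = r_uu · N̂ = 12/sqrt(144*u^2 + 64*v^2 + 1),
  M(u, v) = r_uv · N̂ = 0,
  N(u, v) = r_vv · N̂ = 8/sqrt(144*u^2 + 64*v^2 + 1).
Evaluating at (u, v) = (-1, -5/2):
  L = 12*sqrt(545)/545, M = 0, N = 8*sqrt(545)/545.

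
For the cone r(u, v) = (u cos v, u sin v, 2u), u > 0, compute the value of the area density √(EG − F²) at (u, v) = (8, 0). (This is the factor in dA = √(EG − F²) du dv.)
√(EG − F²)|_{(8, 0)} = 8*sqrt(5)

E = 5, F = 0, G = u^2, so EG − F² = 5*u^2. Taking the positive square root: √(EG − F²) = sqrt(5)*Abs(u). At (u, v) = (8, 0): 8*sqrt(5).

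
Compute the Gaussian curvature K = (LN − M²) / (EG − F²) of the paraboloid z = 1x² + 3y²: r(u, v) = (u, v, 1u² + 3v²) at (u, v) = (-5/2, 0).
K = 3/169

Coefficients of the first fundamental form: E = 4*u^2 + 1, F = 12*u*v, G = 36*v^2 + 1.
Coefficients of the second fundamental form: L = 2/sqrt(4*u^2 + 36*v^2 + 1), M = 0, N = 6/sqrt(4*u^2 + 36*v^2 + 1).
Assemble K = (LN − M²)/(EG − F²) = 12/(16*u^4 + 288*u^2*v^2 + 8*u^2 + 1296*v^4 + 72*v^2 + 1). At (u, v) = (-5/2, 0): K = 3/169.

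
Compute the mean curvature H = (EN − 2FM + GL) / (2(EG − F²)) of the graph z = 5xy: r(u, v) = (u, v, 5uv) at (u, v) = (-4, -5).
H = -625*sqrt(114)/87723

With E = 25*v^2 + 1, F = 25*u*v, G = 25*u^2 + 1, L = 0, M = 5/sqrt(25*u^2 + 25*v^2 + 1), N = 0, assemble
  H = (EN − 2FM + GL) / (2(EG − F²)) = -125*u*v/(25*u^2 + 25*v^2 + 1)^(3/2).
At (u, v) = (-4, -5): H = -625*sqrt(114)/87723.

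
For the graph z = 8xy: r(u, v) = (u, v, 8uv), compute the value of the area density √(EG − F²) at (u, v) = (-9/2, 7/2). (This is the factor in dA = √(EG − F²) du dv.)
√(EG − F²)|_{(-9/2, 7/2)} = sqrt(2081)

E = 64*v^2 + 1, F = 64*u*v, G = 64*u^2 + 1, so EG − F² = 64*u^2 + 64*v^2 + 1. Taking the positive square root: √(EG − F²) = sqrt(64*u^2 + 64*v^2 + 1). At (u, v) = (-9/2, 7/2): sqrt(2081).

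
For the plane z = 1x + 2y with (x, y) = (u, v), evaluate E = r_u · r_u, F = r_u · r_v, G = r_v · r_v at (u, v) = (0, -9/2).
E = 2;  F = 2;  G = 5

Partials: r_u = (1, 0, 1), r_v = (0, 1, 2). As functions of (u, v):
  E = r_u · r_u = 2,
  F = r_u · r_v = 2,
  G = r_v · r_v = 5.
Evaluating at (u, v) = (0, -9/2): E = 2, F = 2, G = 5.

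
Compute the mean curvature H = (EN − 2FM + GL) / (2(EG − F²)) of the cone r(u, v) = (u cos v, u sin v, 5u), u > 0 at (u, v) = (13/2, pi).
H = 5*sqrt(26)/338

With E = 26, F = 0, G = u^2, L = 0, M = 0, N = 5*sqrt(26)*u^2/(26*Abs(u)), assemble
  H = (EN − 2FM + GL) / (2(EG − F²)) = 5*sqrt(26)/(52*Abs(u)).
At (u, v) = (13/2, pi): H = 5*sqrt(26)/338.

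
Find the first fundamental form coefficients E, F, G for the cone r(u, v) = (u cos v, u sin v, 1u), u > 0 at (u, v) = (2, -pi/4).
E = 2;  F = 0;  G = 4

Partials: r_u = (cos(v), sin(v), 1), r_v = (-u*sin(v), u*cos(v), 0). As functions of (u, v):
  E = r_u · r_u = 2,
  F = r_u · r_v = 0,
  G = r_v · r_v = u^2.
Evaluating at (u, v) = (2, -pi/4): E = 2, F = 0, G = 4.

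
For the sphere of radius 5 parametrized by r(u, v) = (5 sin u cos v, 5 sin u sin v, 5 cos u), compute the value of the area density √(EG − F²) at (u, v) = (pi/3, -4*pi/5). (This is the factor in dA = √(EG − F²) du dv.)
√(EG − F²)|_{(pi/3, -4*pi/5)} = 25*sqrt(3)/2

E = 25, F = 0, G = 25*sin(u)^2, so EG − F² = 625*sin(u)^2. Taking the positive square root: √(EG − F²) = 25*Abs(sin(u)). At (u, v) = (pi/3, -4*pi/5): 25*sqrt(3)/2.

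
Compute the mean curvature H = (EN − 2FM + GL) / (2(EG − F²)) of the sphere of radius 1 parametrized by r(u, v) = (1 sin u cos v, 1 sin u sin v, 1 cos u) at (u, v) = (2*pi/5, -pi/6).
H = -1

With E = 1, F = 0, G = sin(u)^2, L = -sin(u)/Abs(sin(u)), M = 0, N = -sin(u)^3/Abs(sin(u)), assemble
  H = (EN − 2FM + GL) / (2(EG − F²)) = -sin(u)/Abs(sin(u)).
At (u, v) = (2*pi/5, -pi/6): H = -1.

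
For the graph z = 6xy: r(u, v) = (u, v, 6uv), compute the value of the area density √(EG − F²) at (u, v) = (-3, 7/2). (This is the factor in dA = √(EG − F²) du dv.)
√(EG − F²)|_{(-3, 7/2)} = sqrt(766)

E = 36*v^2 + 1, F = 36*u*v, G = 36*u^2 + 1, so EG − F² = 36*u^2 + 36*v^2 + 1. Taking the positive square root: √(EG − F²) = sqrt(36*u^2 + 36*v^2 + 1). At (u, v) = (-3, 7/2): sqrt(766).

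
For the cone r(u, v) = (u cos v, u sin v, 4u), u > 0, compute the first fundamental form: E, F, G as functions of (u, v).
E = 17;  F = 0;  G = u^2

Compute partials: r_u = (cos(v), sin(v), 4), r_v = (-u*sin(v), u*cos(v), 0). Then
  E = r_u · r_u = 17,
  F = r_u · r_v = 0,
  G = r_v · r_v = u^2.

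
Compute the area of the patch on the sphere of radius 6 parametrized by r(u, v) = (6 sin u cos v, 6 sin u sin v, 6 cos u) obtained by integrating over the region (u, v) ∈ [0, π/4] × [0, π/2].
Area = 9*pi*(2 - sqrt(2))

Area = ∫∫ √(EG − F²) du dv with √(EG − F²) = 36*Abs(sin(u)). Integrating over [0, π/4] × [0, π/2] gives 9*pi*(2 - sqrt(2)).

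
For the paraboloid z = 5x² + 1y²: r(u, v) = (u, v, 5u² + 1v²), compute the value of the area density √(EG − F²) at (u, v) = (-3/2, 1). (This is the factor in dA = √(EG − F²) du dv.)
√(EG − F²)|_{(-3/2, 1)} = sqrt(230)

E = 100*u^2 + 1, F = 20*u*v, G = 4*v^2 + 1, so EG − F² = 100*u^2 + 4*v^2 + 1. Taking the positive square root: √(EG − F²) = sqrt(100*u^2 + 4*v^2 + 1). At (u, v) = (-3/2, 1): sqrt(230).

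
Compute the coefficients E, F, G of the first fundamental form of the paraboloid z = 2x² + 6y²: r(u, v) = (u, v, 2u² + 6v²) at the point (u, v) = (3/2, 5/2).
E = 37;  F = 180;  G = 901

Partials: r_u = (1, 0, 4*u), r_v = (0, 1, 12*v). As functions of (u, v):
  E = r_u · r_u = 16*u^2 + 1,
  F = r_u · r_v = 48*u*v,
  G = r_v · r_v = 144*v^2 + 1.
Evaluating at (u, v) = (3/2, 5/2): E = 37, F = 180, G = 901.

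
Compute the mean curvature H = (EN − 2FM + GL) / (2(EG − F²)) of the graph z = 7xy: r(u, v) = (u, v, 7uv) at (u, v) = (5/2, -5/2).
H = 8575*sqrt(2454)/3011058

With E = 49*v^2 + 1, F = 49*u*v, G = 49*u^2 + 1, L = 0, M = 7/sqrt(49*u^2 + 49*v^2 + 1), N = 0, assemble
  H = (EN − 2FM + GL) / (2(EG − F²)) = -343*u*v/(49*u^2 + 49*v^2 + 1)^(3/2).
At (u, v) = (5/2, -5/2): H = 8575*sqrt(2454)/3011058.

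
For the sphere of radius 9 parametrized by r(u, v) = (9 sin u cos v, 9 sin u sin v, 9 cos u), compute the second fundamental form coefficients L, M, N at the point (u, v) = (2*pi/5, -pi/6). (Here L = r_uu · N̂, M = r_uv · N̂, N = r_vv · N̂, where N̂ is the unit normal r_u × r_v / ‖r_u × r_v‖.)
L = -9;  M = 0;  N = -45/8 - 9*sqrt(5)/8

Compute the unit normal N̂(u, v) = (sin(u)^2*cos(v)/Abs(sin(u)), sin(u)^2*sin(v)/Abs(sin(u)), sin(2*u)/(2*Abs(sin(u)))), and the second partials r_uu, r_uv, r_vv. Take dot products:
  L(u, v) = r_uu · N̂ = -9*sin(u)/Abs(sin(u)),
  M(u, v) = r_uv · N̂ = 0,
  N(u, v) = r_vv · N̂ = -9*sin(u)^3/Abs(sin(u)).
Evaluating at (u, v) = (2*pi/5, -pi/6):
  L = -9, M = 0, N = -45/8 - 9*sqrt(5)/8.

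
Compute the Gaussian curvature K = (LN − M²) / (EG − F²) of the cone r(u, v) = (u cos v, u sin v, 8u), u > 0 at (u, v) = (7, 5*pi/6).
K = 0

Coefficients of the first fundamental form: E = 65, F = 0, G = u^2.
Coefficients of the second fundamental form: L = 0, M = 0, N = 8*sqrt(65)*u^2/(65*Abs(u)).
Assemble K = (LN − M²)/(EG − F²) = 0. At (u, v) = (7, 5*pi/6): K = 0.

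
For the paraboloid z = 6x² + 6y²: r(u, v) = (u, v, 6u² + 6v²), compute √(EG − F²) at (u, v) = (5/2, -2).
√(EG − F²)|_{(5/2, -2)} = sqrt(1477)

E = 144*u^2 + 1, F = 144*u*v, G = 144*v^2 + 1; EG − F² = 144*u^2 + 144*v^2 + 1; √(EG − F²) = sqrt(144*u^2 + 144*v^2 + 1). At the given point: sqrt(1477).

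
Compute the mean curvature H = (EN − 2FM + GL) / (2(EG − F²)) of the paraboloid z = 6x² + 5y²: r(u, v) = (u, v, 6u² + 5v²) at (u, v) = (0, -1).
H = 611*sqrt(101)/10201

With E = 144*u^2 + 1, F = 120*u*v, G = 100*v^2 + 1, L = 12/sqrt(144*u^2 + 100*v^2 + 1), M = 0, N = 10/sqrt(144*u^2 + 100*v^2 + 1), assemble
  H = (EN − 2FM + GL) / (2(EG − F²)) = (720*u^2 + 600*v^2 + 11)/(144*u^2 + 100*v^2 + 1)^(3/2).
At (u, v) = (0, -1): H = 611*sqrt(101)/10201.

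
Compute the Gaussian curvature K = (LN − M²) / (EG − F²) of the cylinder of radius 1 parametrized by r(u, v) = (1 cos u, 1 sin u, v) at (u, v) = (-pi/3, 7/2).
K = 0

Coefficients of the first fundamental form: E = 1, F = 0, G = 1.
Coefficients of the second fundamental form: L = -1, M = 0, N = 0.
Assemble K = (LN − M²)/(EG − F²) = 0. At (u, v) = (-pi/3, 7/2): K = 0.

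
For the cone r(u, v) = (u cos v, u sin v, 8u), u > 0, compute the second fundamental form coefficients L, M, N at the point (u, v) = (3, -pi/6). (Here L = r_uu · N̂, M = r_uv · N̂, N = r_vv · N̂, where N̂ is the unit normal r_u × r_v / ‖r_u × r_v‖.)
L = 0;  M = 0;  N = 24*sqrt(65)/65

Compute the unit normal N̂(u, v) = (-8*sqrt(65)*u*cos(v)/(65*Abs(u)), -8*sqrt(65)*u*sin(v)/(65*Abs(u)), sqrt(65)*u/(65*Abs(u))), and the second partials r_uu, r_uv, r_vv. Take dot products:
  L(u, v) = r_uu · N̂ = 0,
  M(u, v) = r_uv · N̂ = 0,
  N(u, v) = r_vv · N̂ = 8*sqrt(65)*u^2/(65*Abs(u)).
Evaluating at (u, v) = (3, -pi/6):
  L = 0, M = 0, N = 24*sqrt(65)/65.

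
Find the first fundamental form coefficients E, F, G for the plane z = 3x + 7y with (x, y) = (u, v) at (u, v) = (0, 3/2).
E = 10;  F = 21;  G = 50

Partials: r_u = (1, 0, 3), r_v = (0, 1, 7). As functions of (u, v):
  E = r_u · r_u = 10,
  F = r_u · r_v = 21,
  G = r_v · r_v = 50.
Evaluating at (u, v) = (0, 3/2): E = 10, F = 21, G = 50.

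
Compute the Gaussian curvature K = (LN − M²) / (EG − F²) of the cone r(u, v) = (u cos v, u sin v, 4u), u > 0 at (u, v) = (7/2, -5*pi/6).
K = 0

Coefficients of the first fundamental form: E = 17, F = 0, G = u^2.
Coefficients of the second fundamental form: L = 0, M = 0, N = 4*sqrt(17)*u^2/(17*Abs(u)).
Assemble K = (LN − M²)/(EG − F²) = 0. At (u, v) = (7/2, -5*pi/6): K = 0.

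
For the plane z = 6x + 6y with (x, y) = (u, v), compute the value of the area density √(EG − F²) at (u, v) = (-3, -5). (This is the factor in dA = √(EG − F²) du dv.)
√(EG − F²)|_{(-3, -5)} = sqrt(73)

E = 37, F = 36, G = 37, so EG − F² = 73. Taking the positive square root: √(EG − F²) = sqrt(73). At (u, v) = (-3, -5): sqrt(73).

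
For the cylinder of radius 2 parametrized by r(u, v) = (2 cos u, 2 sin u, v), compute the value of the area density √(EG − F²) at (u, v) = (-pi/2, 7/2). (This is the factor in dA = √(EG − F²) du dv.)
√(EG − F²)|_{(-pi/2, 7/2)} = 2

E = 4, F = 0, G = 1, so EG − F² = 4. Taking the positive square root: √(EG − F²) = 2. At (u, v) = (-pi/2, 7/2): 2.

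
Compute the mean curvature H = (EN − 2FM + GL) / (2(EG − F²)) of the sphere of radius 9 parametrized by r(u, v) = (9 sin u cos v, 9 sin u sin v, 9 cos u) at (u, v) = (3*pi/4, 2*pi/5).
H = -1/9

With E = 81, F = 0, G = 81*sin(u)^2, L = -9*sin(u)/Abs(sin(u)), M = 0, N = -9*sin(u)^3/Abs(sin(u)), assemble
  H = (EN − 2FM + GL) / (2(EG − F²)) = -sin(u)/(9*Abs(sin(u))).
At (u, v) = (3*pi/4, 2*pi/5): H = -1/9.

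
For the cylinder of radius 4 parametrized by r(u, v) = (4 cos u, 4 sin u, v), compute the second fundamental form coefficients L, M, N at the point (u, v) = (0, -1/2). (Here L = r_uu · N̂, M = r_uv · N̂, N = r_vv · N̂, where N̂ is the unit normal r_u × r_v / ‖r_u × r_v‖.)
L = -4;  M = 0;  N = 0

Compute the unit normal N̂(u, v) = (cos(u), sin(u), 0), and the second partials r_uu, r_uv, r_vv. Take dot products:
  L(u, v) = r_uu · N̂ = -4,
  M(u, v) = r_uv · N̂ = 0,
  N(u, v) = r_vv · N̂ = 0.
Evaluating at (u, v) = (0, -1/2):
  L = -4, M = 0, N = 0.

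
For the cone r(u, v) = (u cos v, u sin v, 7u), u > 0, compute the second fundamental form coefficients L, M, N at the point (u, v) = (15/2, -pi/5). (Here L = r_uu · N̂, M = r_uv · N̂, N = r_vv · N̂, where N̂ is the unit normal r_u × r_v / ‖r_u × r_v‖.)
L = 0;  M = 0;  N = 21*sqrt(2)/4

Compute the unit normal N̂(u, v) = (-7*sqrt(2)*u*cos(v)/(10*Abs(u)), -7*sqrt(2)*u*sin(v)/(10*Abs(u)), sqrt(2)*u/(10*Abs(u))), and the second partials r_uu, r_uv, r_vv. Take dot products:
  L(u, v) = r_uu · N̂ = 0,
  M(u, v) = r_uv · N̂ = 0,
  N(u, v) = r_vv · N̂ = 7*sqrt(2)*u^2/(10*Abs(u)).
Evaluating at (u, v) = (15/2, -pi/5):
  L = 0, M = 0, N = 21*sqrt(2)/4.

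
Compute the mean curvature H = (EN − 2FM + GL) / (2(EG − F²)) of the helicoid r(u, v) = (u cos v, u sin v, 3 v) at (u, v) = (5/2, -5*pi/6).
H = 0

With E = 1, F = 0, G = u^2 + 9, L = 0, M = -3/sqrt(u^2 + 9), N = 0, assemble
  H = (EN − 2FM + GL) / (2(EG − F²)) = 0.
At (u, v) = (5/2, -5*pi/6): H = 0.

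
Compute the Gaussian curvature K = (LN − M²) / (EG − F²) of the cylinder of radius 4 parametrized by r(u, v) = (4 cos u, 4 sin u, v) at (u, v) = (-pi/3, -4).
K = 0

Coefficients of the first fundamental form: E = 16, F = 0, G = 1.
Coefficients of the second fundamental form: L = -4, M = 0, N = 0.
Assemble K = (LN − M²)/(EG − F²) = 0. At (u, v) = (-pi/3, -4): K = 0.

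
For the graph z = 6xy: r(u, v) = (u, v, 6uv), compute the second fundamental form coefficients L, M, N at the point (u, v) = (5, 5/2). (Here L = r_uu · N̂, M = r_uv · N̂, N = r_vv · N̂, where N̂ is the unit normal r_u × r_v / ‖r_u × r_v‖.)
L = 0;  M = 3*sqrt(1126)/563;  N = 0

Compute the unit normal N̂(u, v) = (-6*v/sqrt(36*u^2 + 36*v^2 + 1), -6*u/sqrt(36*u^2 + 36*v^2 + 1), 1/sqrt(36*u^2 + 36*v^2 + 1)), and the second partials r_uu, r_uv, r_vv. Take dot products:
  L(u, v) = r_uu · N̂ = 0,
  M(u, v) = r_uv · N̂ = 6/sqrt(36*u^2 + 36*v^2 + 1),
  N(u, v) = r_vv · N̂ = 0.
Evaluating at (u, v) = (5, 5/2):
  L = 0, M = 3*sqrt(1126)/563, N = 0.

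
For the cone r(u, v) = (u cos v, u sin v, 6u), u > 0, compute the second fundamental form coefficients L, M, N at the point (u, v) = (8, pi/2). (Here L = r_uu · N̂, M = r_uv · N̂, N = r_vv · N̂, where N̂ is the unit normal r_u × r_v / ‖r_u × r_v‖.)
L = 0;  M = 0;  N = 48*sqrt(37)/37

Compute the unit normal N̂(u, v) = (-6*sqrt(37)*u*cos(v)/(37*Abs(u)), -6*sqrt(37)*u*sin(v)/(37*Abs(u)), sqrt(37)*u/(37*Abs(u))), and the second partials r_uu, r_uv, r_vv. Take dot products:
  L(u, v) = r_uu · N̂ = 0,
  M(u, v) = r_uv · N̂ = 0,
  N(u, v) = r_vv · N̂ = 6*sqrt(37)*u^2/(37*Abs(u)).
Evaluating at (u, v) = (8, pi/2):
  L = 0, M = 0, N = 48*sqrt(37)/37.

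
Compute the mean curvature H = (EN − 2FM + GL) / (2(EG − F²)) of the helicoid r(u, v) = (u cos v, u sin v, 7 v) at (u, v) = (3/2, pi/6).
H = 0

With E = 1, F = 0, G = u^2 + 49, L = 0, M = -7/sqrt(u^2 + 49), N = 0, assemble
  H = (EN − 2FM + GL) / (2(EG − F²)) = 0.
At (u, v) = (3/2, pi/6): H = 0.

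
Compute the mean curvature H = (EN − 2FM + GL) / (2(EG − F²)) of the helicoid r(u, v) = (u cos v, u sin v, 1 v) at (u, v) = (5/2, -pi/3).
H = 0

With E = 1, F = 0, G = u^2 + 1, L = 0, M = -1/sqrt(u^2 + 1), N = 0, assemble
  H = (EN − 2FM + GL) / (2(EG − F²)) = 0.
At (u, v) = (5/2, -pi/3): H = 0.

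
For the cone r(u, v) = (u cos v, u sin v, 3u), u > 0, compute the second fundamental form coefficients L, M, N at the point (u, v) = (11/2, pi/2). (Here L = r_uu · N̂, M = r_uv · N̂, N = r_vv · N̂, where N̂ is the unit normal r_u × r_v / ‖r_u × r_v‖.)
L = 0;  M = 0;  N = 33*sqrt(10)/20

Compute the unit normal N̂(u, v) = (-3*sqrt(10)*u*cos(v)/(10*Abs(u)), -3*sqrt(10)*u*sin(v)/(10*Abs(u)), sqrt(10)*u/(10*Abs(u))), and the second partials r_uu, r_uv, r_vv. Take dot products:
  L(u, v) = r_uu · N̂ = 0,
  M(u, v) = r_uv · N̂ = 0,
  N(u, v) = r_vv · N̂ = 3*sqrt(10)*u^2/(10*Abs(u)).
Evaluating at (u, v) = (11/2, pi/2):
  L = 0, M = 0, N = 33*sqrt(10)/20.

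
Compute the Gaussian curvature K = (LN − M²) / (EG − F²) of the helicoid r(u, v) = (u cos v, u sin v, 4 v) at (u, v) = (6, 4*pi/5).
K = -1/169

Coefficients of the first fundamental form: E = 1, F = 0, G = u^2 + 16.
Coefficients of the second fundamental form: L = 0, M = -4/sqrt(u^2 + 16), N = 0.
Assemble K = (LN − M²)/(EG − F²) = -16/(u^2 + 16)^2. At (u, v) = (6, 4*pi/5): K = -1/169.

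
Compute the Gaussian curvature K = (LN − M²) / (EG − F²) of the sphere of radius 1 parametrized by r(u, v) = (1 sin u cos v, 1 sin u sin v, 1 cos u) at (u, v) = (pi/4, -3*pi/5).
K = 1

Coefficients of the first fundamental form: E = 1, F = 0, G = sin(u)^2.
Coefficients of the second fundamental form: L = -sin(u)/Abs(sin(u)), M = 0, N = -sin(u)^3/Abs(sin(u)).
Assemble K = (LN − M²)/(EG − F²) = 1. At (u, v) = (pi/4, -3*pi/5): K = 1.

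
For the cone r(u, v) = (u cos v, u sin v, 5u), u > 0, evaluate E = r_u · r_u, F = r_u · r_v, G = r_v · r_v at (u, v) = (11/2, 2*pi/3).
E = 26;  F = 0;  G = 121/4

Partials: r_u = (cos(v), sin(v), 5), r_v = (-u*sin(v), u*cos(v), 0). As functions of (u, v):
  E = r_u · r_u = 26,
  F = r_u · r_v = 0,
  G = r_v · r_v = u^2.
Evaluating at (u, v) = (11/2, 2*pi/3): E = 26, F = 0, G = 121/4.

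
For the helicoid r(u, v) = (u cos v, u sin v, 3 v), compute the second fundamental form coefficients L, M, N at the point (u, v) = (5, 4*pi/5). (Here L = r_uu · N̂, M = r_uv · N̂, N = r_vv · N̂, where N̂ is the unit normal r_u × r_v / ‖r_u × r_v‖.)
L = 0;  M = -3*sqrt(34)/34;  N = 0

Compute the unit normal N̂(u, v) = (3*sin(v)/sqrt(u^2 + 9), -3*cos(v)/sqrt(u^2 + 9), u/sqrt(u^2 + 9)), and the second partials r_uu, r_uv, r_vv. Take dot products:
  L(u, v) = r_uu · N̂ = 0,
  M(u, v) = r_uv · N̂ = -3/sqrt(u^2 + 9),
  N(u, v) = r_vv · N̂ = 0.
Evaluating at (u, v) = (5, 4*pi/5):
  L = 0, M = -3*sqrt(34)/34, N = 0.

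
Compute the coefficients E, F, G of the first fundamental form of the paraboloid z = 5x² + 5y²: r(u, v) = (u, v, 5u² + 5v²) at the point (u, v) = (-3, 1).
E = 901;  F = -300;  G = 101

Partials: r_u = (1, 0, 10*u), r_v = (0, 1, 10*v). As functions of (u, v):
  E = r_u · r_u = 100*u^2 + 1,
  F = r_u · r_v = 100*u*v,
  G = r_v · r_v = 100*v^2 + 1.
Evaluating at (u, v) = (-3, 1): E = 901, F = -300, G = 101.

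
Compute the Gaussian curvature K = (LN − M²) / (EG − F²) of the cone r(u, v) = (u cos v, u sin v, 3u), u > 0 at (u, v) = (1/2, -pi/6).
K = 0

Coefficients of the first fundamental form: E = 10, F = 0, G = u^2.
Coefficients of the second fundamental form: L = 0, M = 0, N = 3*sqrt(10)*u^2/(10*Abs(u)).
Assemble K = (LN − M²)/(EG − F²) = 0. At (u, v) = (1/2, -pi/6): K = 0.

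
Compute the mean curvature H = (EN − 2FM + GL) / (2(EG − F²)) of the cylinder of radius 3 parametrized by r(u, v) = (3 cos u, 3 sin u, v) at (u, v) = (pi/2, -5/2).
H = -1/6

With E = 9, F = 0, G = 1, L = -3, M = 0, N = 0, assemble
  H = (EN − 2FM + GL) / (2(EG − F²)) = -1/6.
At (u, v) = (pi/2, -5/2): H = -1/6.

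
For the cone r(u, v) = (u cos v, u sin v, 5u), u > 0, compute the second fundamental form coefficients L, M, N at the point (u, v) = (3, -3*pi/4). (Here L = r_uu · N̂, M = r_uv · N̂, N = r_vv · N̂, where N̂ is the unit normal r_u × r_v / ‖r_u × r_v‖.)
L = 0;  M = 0;  N = 15*sqrt(26)/26

Compute the unit normal N̂(u, v) = (-5*sqrt(26)*u*cos(v)/(26*Abs(u)), -5*sqrt(26)*u*sin(v)/(26*Abs(u)), sqrt(26)*u/(26*Abs(u))), and the second partials r_uu, r_uv, r_vv. Take dot products:
  L(u, v) = r_uu · N̂ = 0,
  M(u, v) = r_uv · N̂ = 0,
  N(u, v) = r_vv · N̂ = 5*sqrt(26)*u^2/(26*Abs(u)).
Evaluating at (u, v) = (3, -3*pi/4):
  L = 0, M = 0, N = 15*sqrt(26)/26.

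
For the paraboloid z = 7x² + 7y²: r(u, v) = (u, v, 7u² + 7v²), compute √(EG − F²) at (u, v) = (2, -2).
√(EG − F²)|_{(2, -2)} = sqrt(1569)

E = 196*u^2 + 1, F = 196*u*v, G = 196*v^2 + 1; EG − F² = 196*u^2 + 196*v^2 + 1; √(EG − F²) = sqrt(196*u^2 + 196*v^2 + 1). At the given point: sqrt(1569).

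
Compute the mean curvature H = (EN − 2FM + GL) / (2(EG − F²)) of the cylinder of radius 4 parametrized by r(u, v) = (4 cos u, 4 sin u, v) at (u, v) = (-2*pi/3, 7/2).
H = -1/8

With E = 16, F = 0, G = 1, L = -4, M = 0, N = 0, assemble
  H = (EN − 2FM + GL) / (2(EG − F²)) = -1/8.
At (u, v) = (-2*pi/3, 7/2): H = -1/8.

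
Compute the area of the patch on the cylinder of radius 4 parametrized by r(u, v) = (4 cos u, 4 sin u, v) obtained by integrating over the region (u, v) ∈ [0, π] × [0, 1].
Area = 4*pi

Area = ∫∫ √(EG − F²) du dv with √(EG − F²) = 4. Integrating over [0, π] × [0, 1] gives 4*pi.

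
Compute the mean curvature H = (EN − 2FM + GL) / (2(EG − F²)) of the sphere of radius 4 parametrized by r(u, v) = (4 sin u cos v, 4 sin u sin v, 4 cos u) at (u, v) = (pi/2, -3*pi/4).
H = -1/4

With E = 16, F = 0, G = 16*sin(u)^2, L = -4*sin(u)/Abs(sin(u)), M = 0, N = -4*sin(u)^3/Abs(sin(u)), assemble
  H = (EN − 2FM + GL) / (2(EG − F²)) = -sin(u)/(4*Abs(sin(u))).
At (u, v) = (pi/2, -3*pi/4): H = -1/4.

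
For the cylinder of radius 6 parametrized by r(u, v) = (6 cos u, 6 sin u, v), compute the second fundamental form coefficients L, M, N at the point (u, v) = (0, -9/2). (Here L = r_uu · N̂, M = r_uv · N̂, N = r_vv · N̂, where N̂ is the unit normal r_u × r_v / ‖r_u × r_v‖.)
L = -6;  M = 0;  N = 0

Compute the unit normal N̂(u, v) = (cos(u), sin(u), 0), and the second partials r_uu, r_uv, r_vv. Take dot products:
  L(u, v) = r_uu · N̂ = -6,
  M(u, v) = r_uv · N̂ = 0,
  N(u, v) = r_vv · N̂ = 0.
Evaluating at (u, v) = (0, -9/2):
  L = -6, M = 0, N = 0.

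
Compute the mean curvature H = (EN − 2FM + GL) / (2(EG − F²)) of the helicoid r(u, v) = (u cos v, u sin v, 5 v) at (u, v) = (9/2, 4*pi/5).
H = 0

With E = 1, F = 0, G = u^2 + 25, L = 0, M = -5/sqrt(u^2 + 25), N = 0, assemble
  H = (EN − 2FM + GL) / (2(EG − F²)) = 0.
At (u, v) = (9/2, 4*pi/5): H = 0.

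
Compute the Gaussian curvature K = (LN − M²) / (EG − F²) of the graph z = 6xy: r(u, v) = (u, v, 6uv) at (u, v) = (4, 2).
K = -36/519841

Coefficients of the first fundamental form: E = 36*v^2 + 1, F = 36*u*v, G = 36*u^2 + 1.
Coefficients of the second fundamental form: L = 0, M = 6/sqrt(36*u^2 + 36*v^2 + 1), N = 0.
Assemble K = (LN − M²)/(EG − F²) = -36/(1296*u^4 + 2592*u^2*v^2 + 72*u^2 + 1296*v^4 + 72*v^2 + 1). At (u, v) = (4, 2): K = -36/519841.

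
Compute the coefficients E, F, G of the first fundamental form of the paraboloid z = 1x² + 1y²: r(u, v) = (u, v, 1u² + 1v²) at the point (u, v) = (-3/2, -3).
E = 10;  F = 18;  G = 37

Partials: r_u = (1, 0, 2*u), r_v = (0, 1, 2*v). As functions of (u, v):
  E = r_u · r_u = 4*u^2 + 1,
  F = r_u · r_v = 4*u*v,
  G = r_v · r_v = 4*v^2 + 1.
Evaluating at (u, v) = (-3/2, -3): E = 10, F = 18, G = 37.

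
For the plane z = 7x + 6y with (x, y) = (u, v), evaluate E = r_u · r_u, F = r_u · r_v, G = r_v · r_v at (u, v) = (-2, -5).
E = 50;  F = 42;  G = 37

Partials: r_u = (1, 0, 7), r_v = (0, 1, 6). As functions of (u, v):
  E = r_u · r_u = 50,
  F = r_u · r_v = 42,
  G = r_v · r_v = 37.
Evaluating at (u, v) = (-2, -5): E = 50, F = 42, G = 37.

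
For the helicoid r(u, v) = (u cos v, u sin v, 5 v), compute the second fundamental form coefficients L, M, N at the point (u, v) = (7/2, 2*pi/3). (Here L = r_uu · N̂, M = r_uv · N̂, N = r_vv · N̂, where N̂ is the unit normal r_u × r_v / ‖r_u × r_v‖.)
L = 0;  M = -10*sqrt(149)/149;  N = 0

Compute the unit normal N̂(u, v) = (5*sin(v)/sqrt(u^2 + 25), -5*cos(v)/sqrt(u^2 + 25), u/sqrt(u^2 + 25)), and the second partials r_uu, r_uv, r_vv. Take dot products:
  L(u, v) = r_uu · N̂ = 0,
  M(u, v) = r_uv · N̂ = -5/sqrt(u^2 + 25),
  N(u, v) = r_vv · N̂ = 0.
Evaluating at (u, v) = (7/2, 2*pi/3):
  L = 0, M = -10*sqrt(149)/149, N = 0.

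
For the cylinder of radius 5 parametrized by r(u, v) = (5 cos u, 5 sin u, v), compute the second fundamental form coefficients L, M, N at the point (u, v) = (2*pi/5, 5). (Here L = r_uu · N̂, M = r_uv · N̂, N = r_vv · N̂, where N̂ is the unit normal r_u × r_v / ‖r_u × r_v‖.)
L = -5;  M = 0;  N = 0

Compute the unit normal N̂(u, v) = (cos(u), sin(u), 0), and the second partials r_uu, r_uv, r_vv. Take dot products:
  L(u, v) = r_uu · N̂ = -5,
  M(u, v) = r_uv · N̂ = 0,
  N(u, v) = r_vv · N̂ = 0.
Evaluating at (u, v) = (2*pi/5, 5):
  L = -5, M = 0, N = 0.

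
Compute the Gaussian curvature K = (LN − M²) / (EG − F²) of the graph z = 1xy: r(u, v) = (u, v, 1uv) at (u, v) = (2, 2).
K = -1/81

Coefficients of the first fundamental form: E = v^2 + 1, F = u*v, G = u^2 + 1.
Coefficients of the second fundamental form: L = 0, M = 1/sqrt(u^2 + v^2 + 1), N = 0.
Assemble K = (LN − M²)/(EG − F²) = 1/((u^2*v^2 - (u^2 + 1)*(v^2 + 1))*(u^2 + v^2 + 1)). At (u, v) = (2, 2): K = -1/81.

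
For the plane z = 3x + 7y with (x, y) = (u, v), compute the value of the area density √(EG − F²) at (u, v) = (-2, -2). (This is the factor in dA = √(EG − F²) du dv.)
√(EG − F²)|_{(-2, -2)} = sqrt(59)

E = 10, F = 21, G = 50, so EG − F² = 59. Taking the positive square root: √(EG − F²) = sqrt(59). At (u, v) = (-2, -2): sqrt(59).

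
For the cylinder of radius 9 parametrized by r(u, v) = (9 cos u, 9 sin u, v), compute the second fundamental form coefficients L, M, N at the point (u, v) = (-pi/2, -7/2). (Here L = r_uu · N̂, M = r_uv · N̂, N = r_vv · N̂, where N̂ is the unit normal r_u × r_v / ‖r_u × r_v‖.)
L = -9;  M = 0;  N = 0

Compute the unit normal N̂(u, v) = (cos(u), sin(u), 0), and the second partials r_uu, r_uv, r_vv. Take dot products:
  L(u, v) = r_uu · N̂ = -9,
  M(u, v) = r_uv · N̂ = 0,
  N(u, v) = r_vv · N̂ = 0.
Evaluating at (u, v) = (-pi/2, -7/2):
  L = -9, M = 0, N = 0.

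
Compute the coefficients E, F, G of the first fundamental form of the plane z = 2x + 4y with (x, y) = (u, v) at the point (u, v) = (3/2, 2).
E = 5;  F = 8;  G = 17

Partials: r_u = (1, 0, 2), r_v = (0, 1, 4). As functions of (u, v):
  E = r_u · r_u = 5,
  F = r_u · r_v = 8,
  G = r_v · r_v = 17.
Evaluating at (u, v) = (3/2, 2): E = 5, F = 8, G = 17.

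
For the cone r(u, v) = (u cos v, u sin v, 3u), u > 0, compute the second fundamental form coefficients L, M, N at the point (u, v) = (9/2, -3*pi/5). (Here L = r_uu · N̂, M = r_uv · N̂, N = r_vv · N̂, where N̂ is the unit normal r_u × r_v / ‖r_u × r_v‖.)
L = 0;  M = 0;  N = 27*sqrt(10)/20

Compute the unit normal N̂(u, v) = (-3*sqrt(10)*u*cos(v)/(10*Abs(u)), -3*sqrt(10)*u*sin(v)/(10*Abs(u)), sqrt(10)*u/(10*Abs(u))), and the second partials r_uu, r_uv, r_vv. Take dot products:
  L(u, v) = r_uu · N̂ = 0,
  M(u, v) = r_uv · N̂ = 0,
  N(u, v) = r_vv · N̂ = 3*sqrt(10)*u^2/(10*Abs(u)).
Evaluating at (u, v) = (9/2, -3*pi/5):
  L = 0, M = 0, N = 27*sqrt(10)/20.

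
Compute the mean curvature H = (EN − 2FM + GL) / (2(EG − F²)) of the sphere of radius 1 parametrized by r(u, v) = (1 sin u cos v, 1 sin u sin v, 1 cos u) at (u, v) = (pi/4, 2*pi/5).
H = -1

With E = 1, F = 0, G = sin(u)^2, L = -sin(u)/Abs(sin(u)), M = 0, N = -sin(u)^3/Abs(sin(u)), assemble
  H = (EN − 2FM + GL) / (2(EG − F²)) = -sin(u)/Abs(sin(u)).
At (u, v) = (pi/4, 2*pi/5): H = -1.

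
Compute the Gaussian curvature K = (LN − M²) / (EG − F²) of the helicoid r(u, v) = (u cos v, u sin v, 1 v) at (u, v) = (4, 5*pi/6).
K = -1/289

Coefficients of the first fundamental form: E = 1, F = 0, G = u^2 + 1.
Coefficients of the second fundamental form: L = 0, M = -1/sqrt(u^2 + 1), N = 0.
Assemble K = (LN − M²)/(EG − F²) = -1/(u^2 + 1)^2. At (u, v) = (4, 5*pi/6): K = -1/289.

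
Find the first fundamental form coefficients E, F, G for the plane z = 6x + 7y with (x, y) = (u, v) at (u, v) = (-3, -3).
E = 37;  F = 42;  G = 50

Partials: r_u = (1, 0, 6), r_v = (0, 1, 7). As functions of (u, v):
  E = r_u · r_u = 37,
  F = r_u · r_v = 42,
  G = r_v · r_v = 50.
Evaluating at (u, v) = (-3, -3): E = 37, F = 42, G = 50.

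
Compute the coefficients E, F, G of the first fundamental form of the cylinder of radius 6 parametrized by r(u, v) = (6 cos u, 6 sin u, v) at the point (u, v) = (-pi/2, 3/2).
E = 36;  F = 0;  G = 1

Partials: r_u = (-6*sin(u), 6*cos(u), 0), r_v = (0, 0, 1). As functions of (u, v):
  E = r_u · r_u = 36,
  F = r_u · r_v = 0,
  G = r_v · r_v = 1.
Evaluating at (u, v) = (-pi/2, 3/2): E = 36, F = 0, G = 1.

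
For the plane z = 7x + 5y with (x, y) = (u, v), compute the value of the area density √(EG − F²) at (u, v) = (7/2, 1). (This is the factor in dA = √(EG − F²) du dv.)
√(EG − F²)|_{(7/2, 1)} = 5*sqrt(3)

E = 50, F = 35, G = 26, so EG − F² = 75. Taking the positive square root: √(EG − F²) = 5*sqrt(3). At (u, v) = (7/2, 1): 5*sqrt(3).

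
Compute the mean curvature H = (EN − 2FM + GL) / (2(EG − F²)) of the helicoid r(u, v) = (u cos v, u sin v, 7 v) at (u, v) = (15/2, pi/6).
H = 0

With E = 1, F = 0, G = u^2 + 49, L = 0, M = -7/sqrt(u^2 + 49), N = 0, assemble
  H = (EN − 2FM + GL) / (2(EG − F²)) = 0.
At (u, v) = (15/2, pi/6): H = 0.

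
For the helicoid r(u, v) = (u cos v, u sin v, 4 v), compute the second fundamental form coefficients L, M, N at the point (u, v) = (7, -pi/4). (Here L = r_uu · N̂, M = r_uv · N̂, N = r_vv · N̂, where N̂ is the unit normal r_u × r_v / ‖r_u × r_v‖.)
L = 0;  M = -4*sqrt(65)/65;  N = 0

Compute the unit normal N̂(u, v) = (4*sin(v)/sqrt(u^2 + 16), -4*cos(v)/sqrt(u^2 + 16), u/sqrt(u^2 + 16)), and the second partials r_uu, r_uv, r_vv. Take dot products:
  L(u, v) = r_uu · N̂ = 0,
  M(u, v) = r_uv · N̂ = -4/sqrt(u^2 + 16),
  N(u, v) = r_vv · N̂ = 0.
Evaluating at (u, v) = (7, -pi/4):
  L = 0, M = -4*sqrt(65)/65, N = 0.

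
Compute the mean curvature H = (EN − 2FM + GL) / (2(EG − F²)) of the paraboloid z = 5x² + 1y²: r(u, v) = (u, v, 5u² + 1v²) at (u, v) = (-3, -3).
H = 1086*sqrt(937)/877969

With E = 100*u^2 + 1, F = 20*u*v, G = 4*v^2 + 1, L = 10/sqrt(100*u^2 + 4*v^2 + 1), M = 0, N = 2/sqrt(100*u^2 + 4*v^2 + 1), assemble
  H = (EN − 2FM + GL) / (2(EG − F²)) = 2*(50*u^2 + 10*v^2 + 3)/(100*u^2 + 4*v^2 + 1)^(3/2).
At (u, v) = (-3, -3): H = 1086*sqrt(937)/877969.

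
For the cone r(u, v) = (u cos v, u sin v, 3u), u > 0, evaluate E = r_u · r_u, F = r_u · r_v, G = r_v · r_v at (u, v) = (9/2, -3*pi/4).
E = 10;  F = 0;  G = 81/4

Partials: r_u = (cos(v), sin(v), 3), r_v = (-u*sin(v), u*cos(v), 0). As functions of (u, v):
  E = r_u · r_u = 10,
  F = r_u · r_v = 0,
  G = r_v · r_v = u^2.
Evaluating at (u, v) = (9/2, -3*pi/4): E = 10, F = 0, G = 81/4.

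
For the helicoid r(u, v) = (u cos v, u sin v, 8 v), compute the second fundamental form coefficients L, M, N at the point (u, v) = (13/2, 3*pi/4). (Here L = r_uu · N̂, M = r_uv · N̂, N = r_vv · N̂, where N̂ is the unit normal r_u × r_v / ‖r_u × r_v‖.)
L = 0;  M = -16*sqrt(17)/85;  N = 0

Compute the unit normal N̂(u, v) = (8*sin(v)/sqrt(u^2 + 64), -8*cos(v)/sqrt(u^2 + 64), u/sqrt(u^2 + 64)), and the second partials r_uu, r_uv, r_vv. Take dot products:
  L(u, v) = r_uu · N̂ = 0,
  M(u, v) = r_uv · N̂ = -8/sqrt(u^2 + 64),
  N(u, v) = r_vv · N̂ = 0.
Evaluating at (u, v) = (13/2, 3*pi/4):
  L = 0, M = -16*sqrt(17)/85, N = 0.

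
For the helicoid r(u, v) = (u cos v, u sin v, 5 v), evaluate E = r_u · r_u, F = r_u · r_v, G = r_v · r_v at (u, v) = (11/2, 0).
E = 1;  F = 0;  G = 221/4

Partials: r_u = (cos(v), sin(v), 0), r_v = (-u*sin(v), u*cos(v), 5). As functions of (u, v):
  E = r_u · r_u = 1,
  F = r_u · r_v = 0,
  G = r_v · r_v = u^2 + 25.
Evaluating at (u, v) = (11/2, 0): E = 1, F = 0, G = 221/4.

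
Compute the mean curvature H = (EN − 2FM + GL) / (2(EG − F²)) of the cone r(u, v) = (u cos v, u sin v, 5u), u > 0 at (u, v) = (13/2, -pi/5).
H = 5*sqrt(26)/338

With E = 26, F = 0, G = u^2, L = 0, M = 0, N = 5*sqrt(26)*u^2/(26*Abs(u)), assemble
  H = (EN − 2FM + GL) / (2(EG − F²)) = 5*sqrt(26)/(52*Abs(u)).
At (u, v) = (13/2, -pi/5): H = 5*sqrt(26)/338.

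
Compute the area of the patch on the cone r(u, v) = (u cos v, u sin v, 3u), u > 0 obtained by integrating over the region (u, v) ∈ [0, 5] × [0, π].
Area = 25*sqrt(10)*pi/2

Area = ∫∫ √(EG − F²) du dv with √(EG − F²) = sqrt(10)*Abs(u). Integrating over [0, 5] × [0, π] gives 25*sqrt(10)*pi/2.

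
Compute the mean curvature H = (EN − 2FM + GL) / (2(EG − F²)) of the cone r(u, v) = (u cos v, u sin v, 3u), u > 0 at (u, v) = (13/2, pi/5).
H = 3*sqrt(10)/130

With E = 10, F = 0, G = u^2, L = 0, M = 0, N = 3*sqrt(10)*u^2/(10*Abs(u)), assemble
  H = (EN − 2FM + GL) / (2(EG − F²)) = 3*sqrt(10)/(20*Abs(u)).
At (u, v) = (13/2, pi/5): H = 3*sqrt(10)/130.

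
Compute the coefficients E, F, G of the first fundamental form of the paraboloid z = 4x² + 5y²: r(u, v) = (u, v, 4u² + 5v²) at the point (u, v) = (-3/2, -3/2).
E = 145;  F = 180;  G = 226

Partials: r_u = (1, 0, 8*u), r_v = (0, 1, 10*v). As functions of (u, v):
  E = r_u · r_u = 64*u^2 + 1,
  F = r_u · r_v = 80*u*v,
  G = r_v · r_v = 100*v^2 + 1.
Evaluating at (u, v) = (-3/2, -3/2): E = 145, F = 180, G = 226.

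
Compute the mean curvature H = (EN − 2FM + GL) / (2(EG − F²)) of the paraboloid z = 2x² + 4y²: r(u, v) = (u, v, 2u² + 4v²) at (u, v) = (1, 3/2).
H = 358*sqrt(161)/25921

With E = 16*u^2 + 1, F = 32*u*v, G = 64*v^2 + 1, L = 4/sqrt(16*u^2 + 64*v^2 + 1), M = 0, N = 8/sqrt(16*u^2 + 64*v^2 + 1), assemble
  H = (EN − 2FM + GL) / (2(EG − F²)) = 2*(32*u^2 + 64*v^2 + 3)/(16*u^2 + 64*v^2 + 1)^(3/2).
At (u, v) = (1, 3/2): H = 358*sqrt(161)/25921.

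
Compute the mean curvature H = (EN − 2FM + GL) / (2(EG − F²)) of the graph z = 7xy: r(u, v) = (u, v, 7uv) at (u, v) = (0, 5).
H = 0

With E = 49*v^2 + 1, F = 49*u*v, G = 49*u^2 + 1, L = 0, M = 7/sqrt(49*u^2 + 49*v^2 + 1), N = 0, assemble
  H = (EN − 2FM + GL) / (2(EG − F²)) = -343*u*v/(49*u^2 + 49*v^2 + 1)^(3/2).
At (u, v) = (0, 5): H = 0.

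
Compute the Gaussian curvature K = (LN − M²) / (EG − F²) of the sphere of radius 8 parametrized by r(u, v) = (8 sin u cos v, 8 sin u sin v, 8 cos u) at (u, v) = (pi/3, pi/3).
K = 1/64

Coefficients of the first fundamental form: E = 64, F = 0, G = 64*sin(u)^2.
Coefficients of the second fundamental form: L = -8*sin(u)/Abs(sin(u)), M = 0, N = -8*sin(u)^3/Abs(sin(u)).
Assemble K = (LN − M²)/(EG − F²) = 1/64. At (u, v) = (pi/3, pi/3): K = 1/64.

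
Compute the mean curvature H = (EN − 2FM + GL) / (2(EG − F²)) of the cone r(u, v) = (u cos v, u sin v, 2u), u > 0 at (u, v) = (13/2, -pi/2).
H = 2*sqrt(5)/65

With E = 5, F = 0, G = u^2, L = 0, M = 0, N = 2*sqrt(5)*u^2/(5*Abs(u)), assemble
  H = (EN − 2FM + GL) / (2(EG − F²)) = sqrt(5)/(5*Abs(u)).
At (u, v) = (13/2, -pi/2): H = 2*sqrt(5)/65.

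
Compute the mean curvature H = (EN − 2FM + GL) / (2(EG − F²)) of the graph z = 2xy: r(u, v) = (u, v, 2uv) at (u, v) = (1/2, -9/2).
H = 18*sqrt(83)/6889

With E = 4*v^2 + 1, F = 4*u*v, G = 4*u^2 + 1, L = 0, M = 2/sqrt(4*u^2 + 4*v^2 + 1), N = 0, assemble
  H = (EN − 2FM + GL) / (2(EG − F²)) = -8*u*v/(4*u^2 + 4*v^2 + 1)^(3/2).
At (u, v) = (1/2, -9/2): H = 18*sqrt(83)/6889.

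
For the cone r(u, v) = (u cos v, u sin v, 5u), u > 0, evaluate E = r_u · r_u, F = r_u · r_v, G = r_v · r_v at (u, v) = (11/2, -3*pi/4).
E = 26;  F = 0;  G = 121/4

Partials: r_u = (cos(v), sin(v), 5), r_v = (-u*sin(v), u*cos(v), 0). As functions of (u, v):
  E = r_u · r_u = 26,
  F = r_u · r_v = 0,
  G = r_v · r_v = u^2.
Evaluating at (u, v) = (11/2, -3*pi/4): E = 26, F = 0, G = 121/4.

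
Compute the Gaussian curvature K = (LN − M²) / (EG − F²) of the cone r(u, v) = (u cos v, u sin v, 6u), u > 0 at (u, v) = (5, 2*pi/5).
K = 0

Coefficients of the first fundamental form: E = 37, F = 0, G = u^2.
Coefficients of the second fundamental form: L = 0, M = 0, N = 6*sqrt(37)*u^2/(37*Abs(u)).
Assemble K = (LN − M²)/(EG − F²) = 0. At (u, v) = (5, 2*pi/5): K = 0.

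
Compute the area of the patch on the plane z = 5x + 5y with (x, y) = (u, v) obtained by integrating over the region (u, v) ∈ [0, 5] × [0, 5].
Area = 25*sqrt(51)

Area = ∫∫ √(EG − F²) du dv with √(EG − F²) = sqrt(51). Integrating over [0, 5] × [0, 5] gives 25*sqrt(51).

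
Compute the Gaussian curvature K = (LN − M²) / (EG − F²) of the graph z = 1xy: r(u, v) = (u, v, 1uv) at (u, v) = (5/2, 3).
K = -16/4225

Coefficients of the first fundamental form: E = v^2 + 1, F = u*v, G = u^2 + 1.
Coefficients of the second fundamental form: L = 0, M = 1/sqrt(u^2 + v^2 + 1), N = 0.
Assemble K = (LN − M²)/(EG − F²) = 1/((u^2*v^2 - (u^2 + 1)*(v^2 + 1))*(u^2 + v^2 + 1)). At (u, v) = (5/2, 3): K = -16/4225.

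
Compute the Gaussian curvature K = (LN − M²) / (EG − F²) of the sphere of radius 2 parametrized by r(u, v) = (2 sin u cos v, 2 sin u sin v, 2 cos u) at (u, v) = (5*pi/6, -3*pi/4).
K = 1/4

Coefficients of the first fundamental form: E = 4, F = 0, G = 4*sin(u)^2.
Coefficients of the second fundamental form: L = -2*sin(u)/Abs(sin(u)), M = 0, N = -2*sin(u)^3/Abs(sin(u)).
Assemble K = (LN − M²)/(EG − F²) = 1/4. At (u, v) = (5*pi/6, -3*pi/4): K = 1/4.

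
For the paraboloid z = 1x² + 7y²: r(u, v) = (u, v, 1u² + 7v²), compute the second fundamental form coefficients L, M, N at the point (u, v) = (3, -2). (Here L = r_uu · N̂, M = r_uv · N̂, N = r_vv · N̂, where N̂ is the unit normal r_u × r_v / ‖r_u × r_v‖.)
L = 2*sqrt(821)/821;  M = 0;  N = 14*sqrt(821)/821

Compute the unit normal N̂(u, v) = (-2*u/sqrt(4*u^2 + 196*v^2 + 1), -14*v/sqrt(4*u^2 + 196*v^2 + 1), 1/sqrt(4*u^2 + 196*v^2 + 1)), and the second partials r_uu, r_uv, r_vv. Take dot products:
  L(u, v) = r_uu · N̂ = 2/sqrt(4*u^2 + 196*v^2 + 1),
  M(u, v) = r_uv · N̂ = 0,
  N(u, v) = r_vv · N̂ = 14/sqrt(4*u^2 + 196*v^2 + 1).
Evaluating at (u, v) = (3, -2):
  L = 2*sqrt(821)/821, M = 0, N = 14*sqrt(821)/821.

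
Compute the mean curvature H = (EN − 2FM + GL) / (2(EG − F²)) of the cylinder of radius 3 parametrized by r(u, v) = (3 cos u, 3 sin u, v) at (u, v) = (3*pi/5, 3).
H = -1/6

With E = 9, F = 0, G = 1, L = -3, M = 0, N = 0, assemble
  H = (EN − 2FM + GL) / (2(EG − F²)) = -1/6.
At (u, v) = (3*pi/5, 3): H = -1/6.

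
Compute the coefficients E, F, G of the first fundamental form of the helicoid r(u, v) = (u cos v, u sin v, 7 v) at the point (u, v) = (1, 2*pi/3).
E = 1;  F = 0;  G = 50

Partials: r_u = (cos(v), sin(v), 0), r_v = (-u*sin(v), u*cos(v), 7). As functions of (u, v):
  E = r_u · r_u = 1,
  F = r_u · r_v = 0,
  G = r_v · r_v = u^2 + 49.
Evaluating at (u, v) = (1, 2*pi/3): E = 1, F = 0, G = 50.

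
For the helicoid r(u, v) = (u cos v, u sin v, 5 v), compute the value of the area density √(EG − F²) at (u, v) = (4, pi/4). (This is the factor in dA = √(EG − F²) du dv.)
√(EG − F²)|_{(4, pi/4)} = sqrt(41)

E = 1, F = 0, G = u^2 + 25, so EG − F² = u^2 + 25. Taking the positive square root: √(EG − F²) = sqrt(u^2 + 25). At (u, v) = (4, pi/4): sqrt(41).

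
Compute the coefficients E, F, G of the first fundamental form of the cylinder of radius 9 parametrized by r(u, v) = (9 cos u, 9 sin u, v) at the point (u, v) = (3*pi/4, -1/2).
E = 81;  F = 0;  G = 1

Partials: r_u = (-9*sin(u), 9*cos(u), 0), r_v = (0, 0, 1). As functions of (u, v):
  E = r_u · r_u = 81,
  F = r_u · r_v = 0,
  G = r_v · r_v = 1.
Evaluating at (u, v) = (3*pi/4, -1/2): E = 81, F = 0, G = 1.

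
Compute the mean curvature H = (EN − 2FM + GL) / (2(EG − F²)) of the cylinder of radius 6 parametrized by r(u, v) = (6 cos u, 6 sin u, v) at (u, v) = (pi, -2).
H = -1/12

With E = 36, F = 0, G = 1, L = -6, M = 0, N = 0, assemble
  H = (EN − 2FM + GL) / (2(EG − F²)) = -1/12.
At (u, v) = (pi, -2): H = -1/12.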